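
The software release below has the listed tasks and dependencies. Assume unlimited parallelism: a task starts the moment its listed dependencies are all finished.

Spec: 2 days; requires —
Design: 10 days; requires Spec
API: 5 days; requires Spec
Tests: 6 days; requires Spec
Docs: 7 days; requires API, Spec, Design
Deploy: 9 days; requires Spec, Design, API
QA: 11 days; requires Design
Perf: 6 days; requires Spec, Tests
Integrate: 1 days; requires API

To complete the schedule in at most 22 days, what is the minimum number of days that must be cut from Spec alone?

1

Current finish: 23 days; target: 22.
Spec is on every critical path, so each day cut from Spec cuts the finish by one (this holds down to a finish of 22).
Need 23 − 22 = 1 day off Spec → Spec becomes 1 day, finish becomes 22.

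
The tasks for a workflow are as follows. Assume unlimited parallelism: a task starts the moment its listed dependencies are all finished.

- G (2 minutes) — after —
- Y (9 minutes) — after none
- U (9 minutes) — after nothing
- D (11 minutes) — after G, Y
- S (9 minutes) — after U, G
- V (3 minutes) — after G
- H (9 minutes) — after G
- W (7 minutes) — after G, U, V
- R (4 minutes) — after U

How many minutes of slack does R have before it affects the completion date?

7

Critical path: Y→D = 9+11 = 20, so the finish is 20 minutes.
Longest path through R: 13 minutes (earliest finish 13, latest finish 20).
Float = 20 − 13 = 7.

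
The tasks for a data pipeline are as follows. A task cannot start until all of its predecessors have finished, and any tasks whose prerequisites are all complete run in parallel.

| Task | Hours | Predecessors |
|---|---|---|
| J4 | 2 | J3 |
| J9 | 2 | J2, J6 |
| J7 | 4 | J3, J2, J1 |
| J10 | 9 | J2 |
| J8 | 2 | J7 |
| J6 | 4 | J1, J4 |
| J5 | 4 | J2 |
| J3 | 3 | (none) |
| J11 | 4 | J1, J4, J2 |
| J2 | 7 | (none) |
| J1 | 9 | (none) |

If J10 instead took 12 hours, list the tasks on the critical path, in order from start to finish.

Baseline: J2→J10 = 7+9 = 16 → 16 hours.
Since J10 is critical, the +3 change carries straight to that chain (now 19 hours).
The critical path is still J2→J10; finish is now 19 hours.

J2, J10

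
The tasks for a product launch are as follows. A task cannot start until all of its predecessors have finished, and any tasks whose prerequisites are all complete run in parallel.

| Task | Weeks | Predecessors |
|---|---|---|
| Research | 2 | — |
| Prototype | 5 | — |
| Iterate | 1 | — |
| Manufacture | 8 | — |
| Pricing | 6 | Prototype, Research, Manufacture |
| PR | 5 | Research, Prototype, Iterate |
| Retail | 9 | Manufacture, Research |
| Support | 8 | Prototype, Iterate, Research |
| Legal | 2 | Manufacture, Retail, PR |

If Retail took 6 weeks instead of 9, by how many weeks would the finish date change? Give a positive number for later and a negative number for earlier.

Critical path before the change: Manufacture→Retail→Legal = 8+9+2 = 19 giving 19 weeks.
Since Retail is critical, the -3 change carries straight to that chain (now 16 weeks).
That remains the longest chain; total 16 weeks.
Change in finish: 16 − 19 = -3 weeks.

-3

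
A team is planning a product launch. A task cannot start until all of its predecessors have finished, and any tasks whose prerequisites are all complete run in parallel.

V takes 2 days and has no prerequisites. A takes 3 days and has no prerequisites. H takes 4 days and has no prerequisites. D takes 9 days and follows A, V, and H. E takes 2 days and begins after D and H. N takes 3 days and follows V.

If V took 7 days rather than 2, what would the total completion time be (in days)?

18

The binding path is H→D→E = 4+9+2 = 15; finish at 15 days.
The longest path through V is only 13 days, so V has float 2.
The binding chain switches to V→D→E = 7+9+2 = 18; finish 18 days.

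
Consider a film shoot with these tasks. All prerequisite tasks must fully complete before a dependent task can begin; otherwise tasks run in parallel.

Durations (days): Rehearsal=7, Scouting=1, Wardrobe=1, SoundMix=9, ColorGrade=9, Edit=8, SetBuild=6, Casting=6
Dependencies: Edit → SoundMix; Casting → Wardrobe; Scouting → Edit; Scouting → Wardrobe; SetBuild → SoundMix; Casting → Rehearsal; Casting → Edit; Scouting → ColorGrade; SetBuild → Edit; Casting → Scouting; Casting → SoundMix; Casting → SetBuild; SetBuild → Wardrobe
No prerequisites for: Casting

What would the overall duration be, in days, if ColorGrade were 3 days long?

29

Baseline: Casting→SetBuild→Edit→SoundMix = 6+6+8+9 = 29 → 29 days.
ColorGrade has 13 days of float (longest path through it is 16).
That remains the longest chain; total 29 days.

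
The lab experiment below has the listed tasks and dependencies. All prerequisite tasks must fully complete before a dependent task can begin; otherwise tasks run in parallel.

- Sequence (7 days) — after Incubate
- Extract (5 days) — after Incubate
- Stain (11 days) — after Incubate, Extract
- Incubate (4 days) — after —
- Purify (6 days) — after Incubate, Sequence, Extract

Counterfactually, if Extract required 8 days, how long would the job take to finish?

23

Critical path before the change: Incubate→Extract→Stain = 4+5+11 = 20 giving 20 days.
Extract lies on that path, so at 8 days the path becomes 23 days.
That remains the longest chain; total 23 days.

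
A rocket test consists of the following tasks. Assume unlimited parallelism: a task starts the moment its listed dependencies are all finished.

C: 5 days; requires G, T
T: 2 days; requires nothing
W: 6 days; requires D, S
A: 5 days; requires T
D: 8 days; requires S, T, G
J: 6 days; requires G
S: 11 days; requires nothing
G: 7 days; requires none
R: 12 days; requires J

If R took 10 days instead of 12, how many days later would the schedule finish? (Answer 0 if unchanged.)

As given, the longest chain is G→J→R = 7+6+12 = 25, so the finish is 25 days.
R lies on that path, so at 10 days the path becomes 23 days.
New critical path: S→D→W = 11+8+6 = 25 ⇒ 25 days.
Change in finish: 25 − 25 = +0 days.

0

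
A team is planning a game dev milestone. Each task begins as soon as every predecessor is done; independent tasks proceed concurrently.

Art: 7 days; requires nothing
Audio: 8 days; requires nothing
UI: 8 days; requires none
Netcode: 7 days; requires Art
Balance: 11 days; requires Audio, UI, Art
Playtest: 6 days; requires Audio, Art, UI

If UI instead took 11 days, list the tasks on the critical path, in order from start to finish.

UI, Balance

Critical path before the change: UI→Balance = 8+11 = 19 giving 19 days.
UI is on the critical path; changing it to 11 makes that path 22 days.
No other chain overtakes it, so the finish is 22 days.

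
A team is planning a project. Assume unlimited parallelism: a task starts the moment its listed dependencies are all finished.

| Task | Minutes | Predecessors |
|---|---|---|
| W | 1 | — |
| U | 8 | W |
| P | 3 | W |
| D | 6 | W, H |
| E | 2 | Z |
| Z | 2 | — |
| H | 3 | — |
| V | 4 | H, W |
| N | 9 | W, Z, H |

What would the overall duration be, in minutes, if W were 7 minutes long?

16

As given, the longest chain is H→N = 3+9 = 12, so the finish is 12 minutes.
W is off the critical path — its longest chain is 10 minutes, giving 2 of slack.
The binding chain switches to W→N = 7+9 = 16; finish 16 minutes.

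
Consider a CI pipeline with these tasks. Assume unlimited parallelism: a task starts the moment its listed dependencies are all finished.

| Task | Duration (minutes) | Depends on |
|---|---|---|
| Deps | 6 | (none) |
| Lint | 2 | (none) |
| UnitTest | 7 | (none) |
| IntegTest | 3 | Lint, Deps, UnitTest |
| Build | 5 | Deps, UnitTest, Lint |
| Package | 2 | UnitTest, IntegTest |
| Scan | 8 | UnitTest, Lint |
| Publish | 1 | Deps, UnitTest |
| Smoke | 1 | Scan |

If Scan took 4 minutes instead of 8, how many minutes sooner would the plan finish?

4

Critical path before the change: UnitTest→Scan→Smoke = 7+8+1 = 16 giving 16 minutes.
Since Scan is critical, the -4 change carries straight to that chain (now 12 minutes).
The binding chain switches to UnitTest→IntegTest→Package = 7+3+2 = 12; finish 12 minutes.
Change in finish: 12 − 16 = -4 minutes.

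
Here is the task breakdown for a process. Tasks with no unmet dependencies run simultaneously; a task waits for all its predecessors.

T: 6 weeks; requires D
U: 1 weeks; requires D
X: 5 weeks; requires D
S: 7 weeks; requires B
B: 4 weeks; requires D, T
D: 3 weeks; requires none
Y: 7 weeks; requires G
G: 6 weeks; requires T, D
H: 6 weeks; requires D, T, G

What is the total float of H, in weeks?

The longest chain is D→T→G→Y = 3+6+6+7 = 22; overall finish 22 weeks.
The longest chain containing H totals 21 weeks.
Float = 22 − 21 = 1.

1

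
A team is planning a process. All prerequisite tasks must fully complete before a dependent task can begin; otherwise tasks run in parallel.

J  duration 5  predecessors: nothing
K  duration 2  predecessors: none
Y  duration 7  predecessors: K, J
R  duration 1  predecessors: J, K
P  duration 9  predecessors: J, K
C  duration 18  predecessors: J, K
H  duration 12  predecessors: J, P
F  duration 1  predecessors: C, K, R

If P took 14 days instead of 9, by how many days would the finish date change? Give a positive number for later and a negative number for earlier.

Critical path before the change: J→P→H = 5+9+12 = 26 giving 26 days.
Since P is critical, the +5 change carries straight to that chain (now 31 days).
No other chain overtakes it, so the finish is 31 days.
Change in finish: 31 − 26 = +5 days.

5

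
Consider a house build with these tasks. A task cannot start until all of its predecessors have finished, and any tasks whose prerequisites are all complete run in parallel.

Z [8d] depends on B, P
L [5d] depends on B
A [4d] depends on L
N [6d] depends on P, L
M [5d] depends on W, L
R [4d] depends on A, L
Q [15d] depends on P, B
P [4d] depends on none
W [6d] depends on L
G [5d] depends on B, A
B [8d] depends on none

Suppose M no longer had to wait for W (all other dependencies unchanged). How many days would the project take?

Original critical path: B→L→W→M = 8+5+6+5 = 24 ⇒ 24 days.
Without W→M, M's earliest start moves from 19 to 13.
After: B→Q = 8+15 = 23 → 23 days.

23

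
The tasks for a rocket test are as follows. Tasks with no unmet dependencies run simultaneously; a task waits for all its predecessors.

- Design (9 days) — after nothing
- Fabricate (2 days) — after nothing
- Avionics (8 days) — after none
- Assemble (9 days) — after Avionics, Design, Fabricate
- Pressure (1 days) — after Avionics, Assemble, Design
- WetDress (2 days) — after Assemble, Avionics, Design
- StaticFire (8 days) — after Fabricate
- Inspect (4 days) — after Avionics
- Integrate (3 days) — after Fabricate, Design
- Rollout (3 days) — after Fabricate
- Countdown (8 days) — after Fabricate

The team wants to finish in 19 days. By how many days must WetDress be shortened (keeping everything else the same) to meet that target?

Current finish: 20 days; target: 19.
WetDress is on every critical path, so each day cut from WetDress cuts the finish by one (this holds down to a finish of 19).
Need 20 − 19 = 1 day off WetDress → WetDress becomes 1 day, finish becomes 19.

1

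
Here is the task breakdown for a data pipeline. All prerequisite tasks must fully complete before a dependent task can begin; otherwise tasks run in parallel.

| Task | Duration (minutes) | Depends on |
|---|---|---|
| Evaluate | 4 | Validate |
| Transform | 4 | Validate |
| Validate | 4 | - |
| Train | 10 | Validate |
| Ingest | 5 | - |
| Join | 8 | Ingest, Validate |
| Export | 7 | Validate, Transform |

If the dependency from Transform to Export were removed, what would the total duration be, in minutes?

Original critical path: Validate→Transform→Export = 4+4+7 = 15 ⇒ 15 minutes.
Without Transform→Export, Export's earliest start moves from 8 to 4.
After: Validate→Train = 4+10 = 14 → 14 minutes.

14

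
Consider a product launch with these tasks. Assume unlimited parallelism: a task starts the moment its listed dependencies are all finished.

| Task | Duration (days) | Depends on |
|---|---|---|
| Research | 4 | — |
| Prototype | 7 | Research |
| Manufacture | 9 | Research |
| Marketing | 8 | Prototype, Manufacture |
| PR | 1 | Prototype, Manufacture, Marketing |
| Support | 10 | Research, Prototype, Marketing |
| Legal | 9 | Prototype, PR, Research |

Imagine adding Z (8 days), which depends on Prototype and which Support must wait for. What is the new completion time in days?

Originally the plan takes 31 days.
With Z inserted, Support now waits for max(Research, Prototype, Marketing, Z).
New critical path: Research→Manufacture→Marketing→PR→Legal = 4+9+8+1+9 = 31 ⇒ 31 days.

31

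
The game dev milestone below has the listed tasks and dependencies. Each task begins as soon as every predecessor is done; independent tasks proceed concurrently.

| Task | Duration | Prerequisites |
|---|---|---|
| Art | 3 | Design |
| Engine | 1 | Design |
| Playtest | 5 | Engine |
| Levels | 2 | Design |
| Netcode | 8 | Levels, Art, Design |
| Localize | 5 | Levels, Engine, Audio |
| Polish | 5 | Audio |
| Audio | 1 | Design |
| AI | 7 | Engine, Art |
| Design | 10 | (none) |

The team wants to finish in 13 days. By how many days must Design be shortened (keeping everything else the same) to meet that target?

8

Current finish: 21 days; target: 13.
Design is on every critical path, so each day cut from Design cuts the finish by one (this holds down to a finish of 12).
Need 21 − 13 = 8 days off Design → Design becomes 2 days, finish becomes 13.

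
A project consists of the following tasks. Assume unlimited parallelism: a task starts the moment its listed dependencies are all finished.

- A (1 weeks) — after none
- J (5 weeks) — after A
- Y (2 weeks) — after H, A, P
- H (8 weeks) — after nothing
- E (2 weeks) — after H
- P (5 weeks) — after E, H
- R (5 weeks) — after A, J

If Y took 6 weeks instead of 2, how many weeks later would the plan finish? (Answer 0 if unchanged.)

4

The binding path is H→E→P→Y = 8+2+5+2 = 17; finish at 17 weeks.
Y lies on that path, so at 6 weeks the path becomes 21 weeks.
The critical path is still H→E→P→Y; finish is now 21 weeks.
Change in finish: 21 − 17 = +4 weeks.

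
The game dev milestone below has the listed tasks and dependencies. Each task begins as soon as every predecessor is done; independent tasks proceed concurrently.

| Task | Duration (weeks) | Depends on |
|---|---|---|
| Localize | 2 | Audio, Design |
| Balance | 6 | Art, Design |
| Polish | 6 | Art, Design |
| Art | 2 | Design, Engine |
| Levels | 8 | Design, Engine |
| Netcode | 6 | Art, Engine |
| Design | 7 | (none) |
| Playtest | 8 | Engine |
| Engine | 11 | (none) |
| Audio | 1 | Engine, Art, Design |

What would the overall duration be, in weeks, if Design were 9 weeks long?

Critical path before the change: Engine→Art→Netcode = 11+2+6 = 19 giving 19 weeks.
The longest path through Design is only 15 weeks, so Design has float 4.
No other chain overtakes it, so the finish is 19 weeks.

19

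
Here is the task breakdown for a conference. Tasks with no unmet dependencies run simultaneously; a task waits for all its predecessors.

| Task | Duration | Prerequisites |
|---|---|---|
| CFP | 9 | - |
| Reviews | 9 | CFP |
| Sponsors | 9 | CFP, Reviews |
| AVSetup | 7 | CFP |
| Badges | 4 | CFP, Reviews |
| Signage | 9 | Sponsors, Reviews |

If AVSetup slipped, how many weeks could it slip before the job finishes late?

CFP→Reviews→Sponsors→Signage = 9+9+9+9 = 36 sets the makespan at 36 weeks.
Longest path through AVSetup: 16 weeks (earliest finish 16, latest finish 36).
Slack of AVSetup = 29 − 9 = 20 weeks.

20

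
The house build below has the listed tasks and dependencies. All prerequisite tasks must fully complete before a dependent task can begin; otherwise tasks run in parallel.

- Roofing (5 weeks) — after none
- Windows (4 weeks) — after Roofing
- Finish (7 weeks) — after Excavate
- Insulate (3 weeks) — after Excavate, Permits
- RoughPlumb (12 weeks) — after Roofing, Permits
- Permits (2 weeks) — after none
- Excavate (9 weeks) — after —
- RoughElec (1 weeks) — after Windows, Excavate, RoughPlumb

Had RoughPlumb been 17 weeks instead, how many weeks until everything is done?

23

Actual critical path: Roofing→RoughPlumb→RoughElec = 5+12+1 = 18 ⇒ 18 weeks.
RoughPlumb is on the critical path; changing it to 17 makes that path 23 weeks.
That remains the longest chain; total 23 weeks.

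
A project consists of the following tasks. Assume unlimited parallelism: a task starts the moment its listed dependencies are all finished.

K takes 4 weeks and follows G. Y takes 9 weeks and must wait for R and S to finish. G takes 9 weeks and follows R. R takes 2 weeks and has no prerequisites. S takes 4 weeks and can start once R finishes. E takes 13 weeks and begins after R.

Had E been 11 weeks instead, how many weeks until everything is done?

15

Actual critical path: R→E = 2+13 = 15 ⇒ 15 weeks.
E lies on that path, so at 11 weeks the path becomes 13 weeks.
The binding chain switches to R→S→Y = 2+4+9 = 15; finish 15 weeks.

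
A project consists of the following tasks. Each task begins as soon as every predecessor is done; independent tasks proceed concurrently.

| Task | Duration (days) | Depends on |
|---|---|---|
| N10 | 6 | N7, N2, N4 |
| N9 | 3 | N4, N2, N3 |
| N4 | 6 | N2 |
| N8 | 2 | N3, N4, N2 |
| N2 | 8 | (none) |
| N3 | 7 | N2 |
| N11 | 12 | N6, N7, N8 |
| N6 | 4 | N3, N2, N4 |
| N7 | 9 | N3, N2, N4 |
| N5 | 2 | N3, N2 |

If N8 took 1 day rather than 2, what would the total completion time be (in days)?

Actual critical path: N2→N3→N7→N11 = 8+7+9+12 = 36 ⇒ 36 days.
N8 has 7 days of float (longest path through it is 29).
That remains the longest chain; total 36 days.

36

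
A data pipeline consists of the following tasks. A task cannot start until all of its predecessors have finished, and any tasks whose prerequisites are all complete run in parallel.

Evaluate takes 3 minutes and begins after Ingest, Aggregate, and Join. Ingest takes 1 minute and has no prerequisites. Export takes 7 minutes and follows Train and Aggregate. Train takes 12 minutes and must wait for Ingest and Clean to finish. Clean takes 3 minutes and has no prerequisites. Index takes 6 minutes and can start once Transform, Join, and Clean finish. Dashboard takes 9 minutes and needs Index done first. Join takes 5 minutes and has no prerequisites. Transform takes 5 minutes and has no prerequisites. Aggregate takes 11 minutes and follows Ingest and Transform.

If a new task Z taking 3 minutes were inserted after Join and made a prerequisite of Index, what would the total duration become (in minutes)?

23

Originally the data pipeline takes 23 minutes.
With Z inserted, Index now waits for max(Transform, Join, Clean, Z).
New critical path: Join→Z→Index→Dashboard = 5+3+6+9 = 23 ⇒ 23 minutes.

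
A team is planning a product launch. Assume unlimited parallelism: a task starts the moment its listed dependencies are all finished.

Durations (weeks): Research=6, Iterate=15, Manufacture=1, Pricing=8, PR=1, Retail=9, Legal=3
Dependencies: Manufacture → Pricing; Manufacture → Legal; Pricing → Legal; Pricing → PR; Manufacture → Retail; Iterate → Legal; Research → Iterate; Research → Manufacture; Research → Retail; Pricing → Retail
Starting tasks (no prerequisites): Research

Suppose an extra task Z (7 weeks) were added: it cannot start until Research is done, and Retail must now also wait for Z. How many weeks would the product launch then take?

24

Originally the product launch takes 24 weeks.
With Z inserted, Retail now waits for max(Research, Pricing, Manufacture, Z).
New critical path: Research→Iterate→Legal = 6+15+3 = 24 ⇒ 24 weeks.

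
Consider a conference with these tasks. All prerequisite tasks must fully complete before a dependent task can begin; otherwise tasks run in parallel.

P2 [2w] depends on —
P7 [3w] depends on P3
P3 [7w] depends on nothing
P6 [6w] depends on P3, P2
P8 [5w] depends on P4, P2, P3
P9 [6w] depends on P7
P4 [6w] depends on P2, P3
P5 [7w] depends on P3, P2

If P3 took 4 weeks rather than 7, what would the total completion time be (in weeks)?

The binding path is P3→P4→P8 = 7+6+5 = 18; finish at 18 weeks.
P3 lies on that path, so at 4 weeks the path becomes 15 weeks.
No other chain overtakes it, so the finish is 15 weeks.

15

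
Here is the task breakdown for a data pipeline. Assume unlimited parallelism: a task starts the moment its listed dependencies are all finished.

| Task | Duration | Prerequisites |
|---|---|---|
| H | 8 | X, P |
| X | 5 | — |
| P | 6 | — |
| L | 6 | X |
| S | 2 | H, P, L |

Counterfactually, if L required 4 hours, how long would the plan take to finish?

The binding path is P→H→S = 6+8+2 = 16; finish at 16 hours.
The longest path through L is only 13 hours, so L has float 3.
The critical path is still P→H→S; finish is now 16 hours.

16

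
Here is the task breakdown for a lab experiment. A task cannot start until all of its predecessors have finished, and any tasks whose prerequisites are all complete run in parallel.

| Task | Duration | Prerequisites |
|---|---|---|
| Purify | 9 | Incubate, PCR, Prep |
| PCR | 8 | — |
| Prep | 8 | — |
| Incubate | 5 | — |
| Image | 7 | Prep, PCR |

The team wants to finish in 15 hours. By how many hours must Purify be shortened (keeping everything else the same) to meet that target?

2

Current finish: 17 hours; target: 15.
Purify is on every critical path, so each hour cut from Purify cuts the finish by one (this holds down to a finish of 15).
Need 17 − 15 = 2 hours off Purify → Purify becomes 7 hours, finish becomes 15.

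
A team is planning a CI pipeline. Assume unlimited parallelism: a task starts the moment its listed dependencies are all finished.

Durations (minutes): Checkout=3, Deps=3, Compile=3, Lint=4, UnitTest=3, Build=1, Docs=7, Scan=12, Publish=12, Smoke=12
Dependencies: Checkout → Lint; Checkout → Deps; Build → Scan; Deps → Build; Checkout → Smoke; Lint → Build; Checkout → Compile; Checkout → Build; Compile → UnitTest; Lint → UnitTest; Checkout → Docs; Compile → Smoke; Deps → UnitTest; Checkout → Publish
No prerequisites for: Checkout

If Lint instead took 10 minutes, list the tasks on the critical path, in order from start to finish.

Baseline: Checkout→Lint→Build→Scan = 3+4+1+12 = 20 → 20 minutes.
Lint is on the critical path; changing it to 10 makes that path 26 minutes.
The critical path is still Checkout→Lint→Build→Scan; finish is now 26 minutes.

Checkout, Lint, Build, Scan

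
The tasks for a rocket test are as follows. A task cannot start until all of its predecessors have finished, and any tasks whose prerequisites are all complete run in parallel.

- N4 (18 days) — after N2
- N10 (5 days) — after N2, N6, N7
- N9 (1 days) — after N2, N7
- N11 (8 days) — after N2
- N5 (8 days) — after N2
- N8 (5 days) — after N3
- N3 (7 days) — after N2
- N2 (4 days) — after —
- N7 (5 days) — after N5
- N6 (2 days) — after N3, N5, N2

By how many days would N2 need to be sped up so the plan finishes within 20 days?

2

Current finish: 22 days; target: 20.
N2 is on every critical path, so each day cut from N2 cuts the finish by one (this holds down to a finish of 19).
Need 22 − 20 = 2 days off N2 → N2 becomes 2 days, finish becomes 20.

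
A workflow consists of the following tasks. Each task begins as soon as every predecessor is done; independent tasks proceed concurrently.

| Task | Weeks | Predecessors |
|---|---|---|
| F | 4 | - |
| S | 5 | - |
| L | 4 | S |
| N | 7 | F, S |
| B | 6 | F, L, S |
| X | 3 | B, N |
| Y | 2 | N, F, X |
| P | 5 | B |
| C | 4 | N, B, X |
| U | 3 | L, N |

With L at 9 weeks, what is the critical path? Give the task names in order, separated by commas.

S, L, B, X, C

Actual critical path: S→L→B→X→C = 5+4+6+3+4 = 22 ⇒ 22 weeks.
L lies on that path, so at 9 weeks the path becomes 27 weeks.
No other chain overtakes it, so the finish is 27 weeks.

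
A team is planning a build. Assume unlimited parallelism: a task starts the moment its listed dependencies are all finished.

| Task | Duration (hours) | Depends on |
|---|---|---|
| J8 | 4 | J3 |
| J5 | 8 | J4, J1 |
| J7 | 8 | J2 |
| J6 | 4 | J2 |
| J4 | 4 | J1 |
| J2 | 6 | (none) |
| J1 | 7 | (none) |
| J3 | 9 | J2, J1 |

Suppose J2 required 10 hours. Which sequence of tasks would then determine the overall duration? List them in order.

The binding path is J1→J3→J8 = 7+9+4 = 20; finish at 20 hours.
The longest path through J2 is only 19 hours, so J2 has float 1.
New critical path: J2→J3→J8 = 10+9+4 = 23 ⇒ 23 hours.

J2, J3, J8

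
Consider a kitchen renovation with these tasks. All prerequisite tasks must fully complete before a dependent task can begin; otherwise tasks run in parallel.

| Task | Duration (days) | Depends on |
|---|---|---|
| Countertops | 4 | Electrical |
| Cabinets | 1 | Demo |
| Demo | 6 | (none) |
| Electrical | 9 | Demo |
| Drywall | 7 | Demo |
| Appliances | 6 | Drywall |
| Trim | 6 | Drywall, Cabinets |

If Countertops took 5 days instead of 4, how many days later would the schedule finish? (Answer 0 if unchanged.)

The binding path is Demo→Electrical→Countertops = 6+9+4 = 19; finish at 19 days.
Since Countertops is critical, the +1 change carries straight to that chain (now 20 days).
That remains the longest chain; total 20 days.
Change in finish: 20 − 19 = +1 days.

1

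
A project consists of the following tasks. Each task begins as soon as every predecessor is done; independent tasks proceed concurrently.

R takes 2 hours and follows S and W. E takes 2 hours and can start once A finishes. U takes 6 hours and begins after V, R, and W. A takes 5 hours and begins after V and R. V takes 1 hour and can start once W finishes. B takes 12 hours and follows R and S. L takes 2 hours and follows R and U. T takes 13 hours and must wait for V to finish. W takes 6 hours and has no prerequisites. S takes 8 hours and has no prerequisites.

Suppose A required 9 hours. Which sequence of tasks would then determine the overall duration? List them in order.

Critical path before the change: S→R→B = 8+2+12 = 22 giving 22 hours.
A has 5 hours of float (longest path through it is 17).
That remains the longest chain; total 22 hours.

S, R, B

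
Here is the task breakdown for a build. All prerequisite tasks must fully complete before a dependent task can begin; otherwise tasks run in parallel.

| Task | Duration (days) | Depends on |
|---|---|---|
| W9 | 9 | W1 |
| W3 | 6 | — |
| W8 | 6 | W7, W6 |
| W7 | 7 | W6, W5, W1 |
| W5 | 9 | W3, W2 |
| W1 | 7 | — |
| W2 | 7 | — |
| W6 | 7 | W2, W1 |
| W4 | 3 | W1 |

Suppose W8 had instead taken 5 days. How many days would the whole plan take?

The binding path is W2→W5→W7→W8 = 7+9+7+6 = 29; finish at 29 days.
W8 lies on that path, so at 5 days the path becomes 28 days.
That remains the longest chain; total 28 days.

28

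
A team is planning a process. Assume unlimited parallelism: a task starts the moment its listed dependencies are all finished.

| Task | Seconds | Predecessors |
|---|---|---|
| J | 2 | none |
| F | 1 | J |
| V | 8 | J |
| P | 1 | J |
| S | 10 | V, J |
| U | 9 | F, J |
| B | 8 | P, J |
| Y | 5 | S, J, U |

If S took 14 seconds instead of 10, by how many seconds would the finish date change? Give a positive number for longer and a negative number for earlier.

4

Actual critical path: J→V→S→Y = 2+8+10+5 = 25 ⇒ 25 seconds.
S lies on that path, so at 14 seconds the path becomes 29 seconds.
No other chain overtakes it, so the finish is 29 seconds.
Change in finish: 29 − 25 = +4 seconds.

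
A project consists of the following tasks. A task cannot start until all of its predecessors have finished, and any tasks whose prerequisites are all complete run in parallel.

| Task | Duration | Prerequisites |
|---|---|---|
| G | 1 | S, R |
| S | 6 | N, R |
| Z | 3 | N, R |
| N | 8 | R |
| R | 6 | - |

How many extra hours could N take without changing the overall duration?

0

The longest chain is R→N→S→G = 6+8+6+1 = 21; overall finish 21 hours.
Longest path through N: 21 hours (earliest finish 14, latest finish 14).
So N can slip 14 − 14 = 0 hours.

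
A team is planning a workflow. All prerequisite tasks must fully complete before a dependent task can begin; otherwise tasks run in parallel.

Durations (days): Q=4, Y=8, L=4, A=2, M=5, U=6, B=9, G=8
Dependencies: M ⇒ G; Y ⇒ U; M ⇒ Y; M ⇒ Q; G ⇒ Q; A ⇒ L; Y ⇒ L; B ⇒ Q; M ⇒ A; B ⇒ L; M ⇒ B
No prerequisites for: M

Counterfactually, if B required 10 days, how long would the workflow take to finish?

The binding path is M→Y→U = 5+8+6 = 19; finish at 19 days.
The longest path through B is only 18 days, so B has float 1.
No other chain overtakes it, so the finish is 19 days.

19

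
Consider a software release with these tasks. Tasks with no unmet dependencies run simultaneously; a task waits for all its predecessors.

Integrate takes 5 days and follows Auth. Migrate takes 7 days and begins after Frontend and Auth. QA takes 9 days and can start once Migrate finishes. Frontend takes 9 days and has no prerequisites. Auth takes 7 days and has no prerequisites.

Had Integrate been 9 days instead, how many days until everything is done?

25

As given, the longest chain is Frontend→Migrate→QA = 9+7+9 = 25, so the finish is 25 days.
Integrate is off the critical path — its longest chain is 12 days, giving 13 of slack.
That remains the longest chain; total 25 days.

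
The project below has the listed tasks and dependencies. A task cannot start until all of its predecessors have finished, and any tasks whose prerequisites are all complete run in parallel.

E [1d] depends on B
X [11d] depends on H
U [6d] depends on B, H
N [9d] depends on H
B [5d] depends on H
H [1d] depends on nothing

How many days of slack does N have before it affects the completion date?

2

The longest chain is H→B→U = 1+5+6 = 12; overall finish 12 days.
N finishes as early as 10 and must finish by 12.
Slack of N = 3 − 1 = 2 days.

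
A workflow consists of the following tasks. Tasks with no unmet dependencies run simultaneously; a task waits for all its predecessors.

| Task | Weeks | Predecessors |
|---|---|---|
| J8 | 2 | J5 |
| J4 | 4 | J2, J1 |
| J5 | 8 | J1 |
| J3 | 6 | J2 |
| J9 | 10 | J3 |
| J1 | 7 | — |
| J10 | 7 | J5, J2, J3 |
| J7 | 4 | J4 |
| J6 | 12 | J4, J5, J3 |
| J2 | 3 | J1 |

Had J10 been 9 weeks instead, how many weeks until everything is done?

As given, the longest chain is J1→J2→J3→J6 = 7+3+6+12 = 28, so the finish is 28 weeks.
The longest path through J10 is only 23 weeks, so J10 has float 5.
That remains the longest chain; total 28 weeks.

28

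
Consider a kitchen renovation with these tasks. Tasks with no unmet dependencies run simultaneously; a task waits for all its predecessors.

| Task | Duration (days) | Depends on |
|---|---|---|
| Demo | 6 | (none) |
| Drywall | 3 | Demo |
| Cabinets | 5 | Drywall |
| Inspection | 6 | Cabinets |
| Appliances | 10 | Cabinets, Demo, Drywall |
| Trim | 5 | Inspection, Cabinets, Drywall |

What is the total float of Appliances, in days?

1

Critical path: Demo→Drywall→Cabinets→Inspection→Trim = 6+3+5+6+5 = 25, so the finish is 25 days.
Appliances finishes as early as 24 and must finish by 25.
So Appliances can slip 25 − 24 = 1 day.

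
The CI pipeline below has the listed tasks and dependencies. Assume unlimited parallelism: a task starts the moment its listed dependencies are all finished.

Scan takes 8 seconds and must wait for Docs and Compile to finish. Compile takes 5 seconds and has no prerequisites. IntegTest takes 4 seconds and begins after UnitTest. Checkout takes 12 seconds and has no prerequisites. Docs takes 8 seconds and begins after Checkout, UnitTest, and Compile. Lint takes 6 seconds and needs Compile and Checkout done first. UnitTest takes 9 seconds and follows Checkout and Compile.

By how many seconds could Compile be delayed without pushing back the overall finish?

7

Critical path: Checkout→UnitTest→Docs→Scan = 12+9+8+8 = 37, so the finish is 37 seconds.
Longest path through Compile: 30 seconds (earliest finish 5, latest finish 12).
So Compile can slip 12 − 5 = 7 seconds.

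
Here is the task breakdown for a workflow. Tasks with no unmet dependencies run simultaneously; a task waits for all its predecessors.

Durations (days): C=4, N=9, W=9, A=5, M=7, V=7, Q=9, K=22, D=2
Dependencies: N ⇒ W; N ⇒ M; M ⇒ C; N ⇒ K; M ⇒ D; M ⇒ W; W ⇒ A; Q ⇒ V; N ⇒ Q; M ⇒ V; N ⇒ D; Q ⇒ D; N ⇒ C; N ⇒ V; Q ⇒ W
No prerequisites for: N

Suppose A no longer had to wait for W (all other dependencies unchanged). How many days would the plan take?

With the dependency in place, N→Q→W→A = 9+9+9+5 = 32 sets the finish at 32 days.
Without W→A, A's earliest start moves from 27 to 0.
New critical path: N→K = 9+22 = 31 ⇒ 31 days.

31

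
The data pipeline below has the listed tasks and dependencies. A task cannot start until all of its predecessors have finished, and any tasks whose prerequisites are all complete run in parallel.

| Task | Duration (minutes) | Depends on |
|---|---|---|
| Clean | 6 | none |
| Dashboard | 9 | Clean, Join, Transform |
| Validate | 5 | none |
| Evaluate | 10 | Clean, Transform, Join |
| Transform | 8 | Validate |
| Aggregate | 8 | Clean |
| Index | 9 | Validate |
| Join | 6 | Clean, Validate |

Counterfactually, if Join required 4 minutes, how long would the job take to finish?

Baseline: Validate→Transform→Evaluate = 5+8+10 = 23 → 23 minutes.
The longest path through Join is only 22 minutes, so Join has float 1.
That remains the longest chain; total 23 minutes.

23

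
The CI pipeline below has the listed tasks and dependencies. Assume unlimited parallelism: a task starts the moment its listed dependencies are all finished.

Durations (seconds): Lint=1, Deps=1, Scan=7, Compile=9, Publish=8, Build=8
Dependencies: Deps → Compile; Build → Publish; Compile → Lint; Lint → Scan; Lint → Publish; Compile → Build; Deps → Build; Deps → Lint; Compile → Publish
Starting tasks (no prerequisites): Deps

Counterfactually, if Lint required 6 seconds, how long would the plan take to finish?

Actual critical path: Deps→Compile→Build→Publish = 1+9+8+8 = 26 ⇒ 26 seconds.
Lint has 7 seconds of float (longest path through it is 19).
That remains the longest chain; total 26 seconds.

26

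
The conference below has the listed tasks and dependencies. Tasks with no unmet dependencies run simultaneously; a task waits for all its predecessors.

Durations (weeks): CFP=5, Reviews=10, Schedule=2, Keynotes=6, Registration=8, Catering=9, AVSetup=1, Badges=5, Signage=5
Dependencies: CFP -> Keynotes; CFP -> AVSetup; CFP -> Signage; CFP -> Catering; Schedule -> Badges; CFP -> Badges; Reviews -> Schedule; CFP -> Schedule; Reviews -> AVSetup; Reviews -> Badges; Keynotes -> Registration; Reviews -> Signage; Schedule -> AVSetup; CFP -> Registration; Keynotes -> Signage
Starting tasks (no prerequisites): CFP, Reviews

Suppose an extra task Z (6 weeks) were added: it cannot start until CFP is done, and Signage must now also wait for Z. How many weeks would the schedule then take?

Originally the schedule takes 19 weeks.
With Z inserted, Signage now waits for max(Reviews, Keynotes, CFP, Z).
New critical path: CFP→Keynotes→Registration = 5+6+8 = 19 ⇒ 19 weeks.

19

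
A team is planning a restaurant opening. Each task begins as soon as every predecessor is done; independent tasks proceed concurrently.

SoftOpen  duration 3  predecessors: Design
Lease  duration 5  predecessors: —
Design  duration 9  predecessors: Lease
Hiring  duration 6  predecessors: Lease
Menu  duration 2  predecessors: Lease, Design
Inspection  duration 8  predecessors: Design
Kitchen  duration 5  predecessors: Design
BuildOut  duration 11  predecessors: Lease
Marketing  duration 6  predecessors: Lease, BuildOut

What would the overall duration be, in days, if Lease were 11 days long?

The binding path is Lease→Design→Inspection = 5+9+8 = 22; finish at 22 days.
Lease is on the critical path; changing it to 11 makes that path 28 days.
The critical path is still Lease→Design→Inspection; finish is now 28 days.

28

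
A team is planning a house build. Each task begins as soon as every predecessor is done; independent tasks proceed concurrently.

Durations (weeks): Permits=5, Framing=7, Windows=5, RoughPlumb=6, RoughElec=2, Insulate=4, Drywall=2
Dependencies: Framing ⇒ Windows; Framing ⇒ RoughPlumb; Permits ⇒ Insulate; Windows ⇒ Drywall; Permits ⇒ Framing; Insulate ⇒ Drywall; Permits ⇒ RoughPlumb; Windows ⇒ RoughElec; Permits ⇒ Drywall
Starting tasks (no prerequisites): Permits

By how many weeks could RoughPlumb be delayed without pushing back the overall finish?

Permits→Framing→Windows→RoughElec = 5+7+5+2 = 19 sets the makespan at 19 weeks.
The longest chain containing RoughPlumb totals 18 weeks.
So RoughPlumb can slip 19 − 18 = 1 week.

1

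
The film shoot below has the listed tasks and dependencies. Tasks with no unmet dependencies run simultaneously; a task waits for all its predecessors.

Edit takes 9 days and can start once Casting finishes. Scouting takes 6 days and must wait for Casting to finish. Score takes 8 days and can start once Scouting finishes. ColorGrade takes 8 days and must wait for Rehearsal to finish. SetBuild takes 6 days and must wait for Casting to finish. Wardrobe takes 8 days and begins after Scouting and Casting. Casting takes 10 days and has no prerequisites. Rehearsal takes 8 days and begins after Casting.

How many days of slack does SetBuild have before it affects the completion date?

The longest chain is Casting→Rehearsal→ColorGrade = 10+8+8 = 26; overall finish 26 days.
Longest path through SetBuild: 16 days (earliest finish 16, latest finish 26).
Slack of SetBuild = 20 − 10 = 10 days.

10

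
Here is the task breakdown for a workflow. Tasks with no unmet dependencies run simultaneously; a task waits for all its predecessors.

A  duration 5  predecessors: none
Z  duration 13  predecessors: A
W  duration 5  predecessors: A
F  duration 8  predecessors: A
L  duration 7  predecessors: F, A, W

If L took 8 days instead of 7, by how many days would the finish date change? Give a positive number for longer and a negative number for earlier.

1

Actual critical path: A→F→L = 5+8+7 = 20 ⇒ 20 days.
Since L is critical, the +1 change carries straight to that chain (now 21 days).
No other chain overtakes it, so the finish is 21 days.
Change in finish: 21 − 20 = +1 days.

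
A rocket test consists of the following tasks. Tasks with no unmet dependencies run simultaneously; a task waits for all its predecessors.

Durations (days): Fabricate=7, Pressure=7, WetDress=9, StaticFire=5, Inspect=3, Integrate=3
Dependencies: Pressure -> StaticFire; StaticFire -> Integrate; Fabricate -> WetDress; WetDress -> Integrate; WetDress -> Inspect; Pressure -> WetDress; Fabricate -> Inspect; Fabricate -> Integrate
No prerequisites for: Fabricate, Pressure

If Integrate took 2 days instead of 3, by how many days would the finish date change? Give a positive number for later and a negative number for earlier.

Critical path before the change: Pressure→WetDress→Integrate = 7+9+3 = 19 giving 19 days.
Integrate is on the critical path; changing it to 2 makes that path 18 days.
Now Fabricate→WetDress→Inspect = 7+9+3 = 19 is longest, so the finish becomes 19 days.
Change in finish: 19 − 19 = +0 days.

0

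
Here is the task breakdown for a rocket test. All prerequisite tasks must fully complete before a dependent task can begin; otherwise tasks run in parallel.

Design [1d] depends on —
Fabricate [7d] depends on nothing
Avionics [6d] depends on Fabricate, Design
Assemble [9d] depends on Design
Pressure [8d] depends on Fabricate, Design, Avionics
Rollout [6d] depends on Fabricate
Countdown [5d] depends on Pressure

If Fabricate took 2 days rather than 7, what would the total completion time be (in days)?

Actual critical path: Fabricate→Avionics→Pressure→Countdown = 7+6+8+5 = 26 ⇒ 26 days.
Fabricate lies on that path, so at 2 days the path becomes 21 days.
That remains the longest chain; total 21 days.

21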